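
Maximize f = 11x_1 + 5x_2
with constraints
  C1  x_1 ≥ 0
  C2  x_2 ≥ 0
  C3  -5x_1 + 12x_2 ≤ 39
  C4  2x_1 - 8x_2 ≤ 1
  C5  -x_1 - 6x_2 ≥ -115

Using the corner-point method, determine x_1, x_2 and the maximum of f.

x_1 = 463/10, x_2 = 229/20, maximum f = 11331/20

Feasible corners and f = 11x_1 + 5x_2:
  (0, 0) → f = 0
  (0, 13/4) → f = 65/4
  (1/2, 0) → f = 11/2
  (191/7, 307/21) → f = 7838/21
  (463/10, 229/20) → f = 11331/20

At the optimal vertex, 2x_1 - 8x_2 = 1 and -x_1 - 6x_2 = -115.
Solving simultaneously gives x_1 = 463/10, x_2 = 229/20.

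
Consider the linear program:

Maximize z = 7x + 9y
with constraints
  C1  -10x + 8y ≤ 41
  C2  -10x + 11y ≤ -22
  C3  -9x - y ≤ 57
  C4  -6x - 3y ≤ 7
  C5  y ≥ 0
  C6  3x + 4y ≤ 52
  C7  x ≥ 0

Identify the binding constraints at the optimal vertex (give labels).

Feasible corners and z = 7x + 9y:
  (11/5, 0) → z = 77/5
  (660/73, 454/73) → z = 8706/73
  (52/3, 0) → z = 364/3

The maximum is at (52/3, 0). Substituting into each constraint, equality holds for C5 and C6; the remaining constraints have slack.

C5 and C6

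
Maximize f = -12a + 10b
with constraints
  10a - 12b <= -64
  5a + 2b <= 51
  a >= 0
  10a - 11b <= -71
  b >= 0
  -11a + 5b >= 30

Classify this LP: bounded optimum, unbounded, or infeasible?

bounded optimum

Feasible corners and f = -12a + 10b:
  (0, 51/2) → f = 255
  (195/47, 711/47) → f = 4770/47
  (0, 71/11) → f = 710/11
  (25/71, 481/71) → f = 4510/71
The feasible region has finitely many vertices and no improving ray; the maximum is 255 at (0, 51/2).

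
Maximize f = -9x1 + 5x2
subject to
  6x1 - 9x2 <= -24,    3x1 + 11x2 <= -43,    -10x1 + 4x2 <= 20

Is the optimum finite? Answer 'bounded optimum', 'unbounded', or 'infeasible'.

The boundaries 6x1 - 9x2 = -24 and 3x1 + 11x2 = -43 meet at (-7, -2), but that point violates -10x1 + 4x2 ≤ 20. Every candidate vertex is excluded by some other constraint, so the feasible region is empty.

infeasible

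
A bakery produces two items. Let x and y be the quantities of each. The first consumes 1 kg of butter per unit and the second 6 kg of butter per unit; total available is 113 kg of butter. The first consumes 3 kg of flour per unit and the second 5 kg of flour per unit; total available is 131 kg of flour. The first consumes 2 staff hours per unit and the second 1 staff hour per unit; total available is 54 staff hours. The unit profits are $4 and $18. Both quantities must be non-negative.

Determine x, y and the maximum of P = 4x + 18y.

At the optimal vertex, x + 6y = 113 and 3x + 5y = 131.
Solving simultaneously gives x = 17, y = 16.

x = 17, y = 16, maximum P = 356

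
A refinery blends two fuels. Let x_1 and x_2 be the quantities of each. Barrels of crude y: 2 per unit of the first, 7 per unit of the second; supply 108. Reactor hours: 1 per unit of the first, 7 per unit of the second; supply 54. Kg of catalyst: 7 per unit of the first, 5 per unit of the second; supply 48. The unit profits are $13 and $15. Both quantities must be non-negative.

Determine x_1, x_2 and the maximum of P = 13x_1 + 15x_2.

x_1 = 3/2, x_2 = 15/2, maximum P = 132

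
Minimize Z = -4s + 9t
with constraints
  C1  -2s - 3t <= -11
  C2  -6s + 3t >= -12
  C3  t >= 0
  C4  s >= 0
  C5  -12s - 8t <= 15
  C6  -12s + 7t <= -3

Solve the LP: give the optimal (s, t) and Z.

s = 23/8, t = 7/4, minimum Z = 17/4

Feasible corners and Z = -4s + 9t:
  (23/8, 7/4) → Z = 17/4
  (43/25, 63/25) → Z = 79/5
  (25/2, 21) → Z = 139

The binding constraints are -2s - 3t = -11 and -6s + 3t = -12.
Solving simultaneously gives s = 23/8, t = 7/4.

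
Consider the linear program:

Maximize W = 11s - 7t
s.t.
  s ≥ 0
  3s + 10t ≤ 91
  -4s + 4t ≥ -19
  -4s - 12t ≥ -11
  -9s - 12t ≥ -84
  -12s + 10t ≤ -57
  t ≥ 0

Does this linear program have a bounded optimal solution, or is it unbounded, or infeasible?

The boundaries s = 0 and -4s - 12t = -11 meet at (0, 11/12), but that point violates -12s + 10t ≤ -57. Every candidate vertex is excluded by some other constraint, so the feasible region is empty.

infeasible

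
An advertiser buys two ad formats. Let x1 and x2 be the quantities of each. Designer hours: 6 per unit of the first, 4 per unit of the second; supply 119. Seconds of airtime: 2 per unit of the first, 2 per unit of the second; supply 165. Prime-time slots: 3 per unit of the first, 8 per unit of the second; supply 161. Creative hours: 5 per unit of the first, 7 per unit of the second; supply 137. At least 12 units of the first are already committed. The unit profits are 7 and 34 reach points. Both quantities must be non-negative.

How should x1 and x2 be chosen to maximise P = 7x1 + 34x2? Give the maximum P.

x1 = 12, x2 = 11, maximum P = 458

Corner points and P = 7x1 + 34x2:
  (119/6, 0) → P = 833/6
  (12, 0) → P = 84
  (285/22, 227/22) → P = 883/2
  (12, 11) → P = 458

At the optimal vertex, 5x1 + 7x2 = 137 and x1 = 12.
Solving simultaneously gives x1 = 12, x2 = 11.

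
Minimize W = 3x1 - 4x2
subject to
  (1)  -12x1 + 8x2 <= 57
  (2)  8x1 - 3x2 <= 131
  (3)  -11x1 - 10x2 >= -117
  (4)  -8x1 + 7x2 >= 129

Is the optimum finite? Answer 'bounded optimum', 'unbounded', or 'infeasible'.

infeasible

The boundaries -12x1 + 8x2 = 57 and 8x1 - 3x2 = 131 meet at (1219/28, 507/7), but that point violates -11x1 - 10x2 ≥ -117. Every candidate vertex is excluded by some other constraint, so the feasible region is empty.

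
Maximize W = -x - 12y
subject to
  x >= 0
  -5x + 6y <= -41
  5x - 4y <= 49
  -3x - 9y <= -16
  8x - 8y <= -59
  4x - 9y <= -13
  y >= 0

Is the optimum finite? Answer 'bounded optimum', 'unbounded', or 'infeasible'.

infeasible

The boundaries x = 0 and 8x - 8y = -59 meet at (0, 59/8), but that point violates -5x + 6y ≤ -41. Every candidate vertex is excluded by some other constraint, so the feasible region is empty.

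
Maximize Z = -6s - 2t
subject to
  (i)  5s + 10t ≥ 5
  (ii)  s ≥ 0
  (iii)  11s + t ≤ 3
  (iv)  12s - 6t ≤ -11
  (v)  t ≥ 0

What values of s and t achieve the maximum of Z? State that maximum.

The optimum lies where s = 0 and 12s - 6t = -11.
Solving simultaneously gives s = 0, t = 11/6.

s = 0, t = 11/6, maximum Z = -11/3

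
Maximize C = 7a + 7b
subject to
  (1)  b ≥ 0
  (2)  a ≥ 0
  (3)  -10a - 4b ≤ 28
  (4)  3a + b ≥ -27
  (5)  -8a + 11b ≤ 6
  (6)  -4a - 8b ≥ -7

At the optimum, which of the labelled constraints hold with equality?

(1) and (6)

Corner points and C = 7a + 7b:
  (0, 0) → C = 0
  (7/4, 0) → C = 49/4
  (0, 6/11) → C = 42/11
  (29/108, 20/27) → C = 763/108

The maximum is at (7/4, 0). Substituting into each constraint, equality holds for (1) and (6); the remaining constraints have slack.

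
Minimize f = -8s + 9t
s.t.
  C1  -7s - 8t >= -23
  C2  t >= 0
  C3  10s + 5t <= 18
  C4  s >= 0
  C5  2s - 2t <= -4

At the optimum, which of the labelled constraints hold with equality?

C4 and C5

Feasible corners and f = -8s + 9t:
  (0, 23/8) → f = 207/8
  (7/15, 37/15) → f = 277/15
  (0, 2) → f = 18

The minimum is at (0, 2). Substituting into each constraint, equality holds for C4 and C5; the remaining constraints have slack.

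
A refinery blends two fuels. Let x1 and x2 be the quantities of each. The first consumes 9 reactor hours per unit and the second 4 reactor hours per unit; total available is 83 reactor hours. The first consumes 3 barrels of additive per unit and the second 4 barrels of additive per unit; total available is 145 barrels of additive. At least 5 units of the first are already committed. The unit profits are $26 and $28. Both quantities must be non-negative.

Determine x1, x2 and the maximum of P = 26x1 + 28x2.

Feasible corners and P = 26x1 + 28x2:
  (83/9, 0) → P = 2158/9
  (5, 0) → P = 130
  (5, 19/2) → P = 396

The optimum lies where 9x1 + 4x2 = 83 and x1 = 5.
Solving simultaneously gives x1 = 5, x2 = 19/2.

x1 = 5, x2 = 19/2, maximum P = 396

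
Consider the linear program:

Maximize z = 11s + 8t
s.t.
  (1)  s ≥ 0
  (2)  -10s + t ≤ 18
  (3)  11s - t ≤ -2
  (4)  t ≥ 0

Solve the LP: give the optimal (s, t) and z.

s = 16, t = 178, maximum z = 1600

Corner points and z = 11s + 8t:
  (0, 18) → z = 144
  (0, 2) → z = 16
  (16, 178) → z = 1600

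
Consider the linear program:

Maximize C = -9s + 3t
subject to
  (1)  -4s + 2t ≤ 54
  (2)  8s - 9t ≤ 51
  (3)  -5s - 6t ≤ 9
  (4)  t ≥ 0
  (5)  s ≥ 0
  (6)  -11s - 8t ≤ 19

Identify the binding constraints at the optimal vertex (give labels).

(1) and (5)

Extreme points and C = -9s + 3t:
  (0, 27) → C = 81
  (51/8, 0) → C = -459/8
  (0, 0) → C = 0
The feasible region is unbounded (it extends along (1, 2), (9, 8)), but C strictly decreases along every unbounded feasible direction, so there is no improving ray and the maximum is attained at a vertex.

The maximum is at (0, 27). Substituting into each constraint, equality holds for (1) and (5); the remaining constraints have slack.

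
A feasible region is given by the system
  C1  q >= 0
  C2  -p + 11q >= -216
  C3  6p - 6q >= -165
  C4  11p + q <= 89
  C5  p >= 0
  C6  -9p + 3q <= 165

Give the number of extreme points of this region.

The feasible vertices (each the meet of two boundaries and inside every other half-plane) are:
  (89/11, 0)
  (0, 0)
  (41/8, 261/8)
  (0, 55/2)

4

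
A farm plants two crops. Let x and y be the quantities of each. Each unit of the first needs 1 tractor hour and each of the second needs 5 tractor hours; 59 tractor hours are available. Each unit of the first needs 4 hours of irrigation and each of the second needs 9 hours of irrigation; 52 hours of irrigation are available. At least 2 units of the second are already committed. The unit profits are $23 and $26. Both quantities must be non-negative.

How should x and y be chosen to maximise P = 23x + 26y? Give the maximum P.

x = 17/2, y = 2, maximum P = 495/2

Feasible corners and P = 23x + 26y:
  (0, 52/9) → P = 1352/9
  (0, 2) → P = 52
  (17/2, 2) → P = 495/2

The optimum lies where 4x + 9y = 52 and y = 2.
Solving simultaneously gives x = 17/2, y = 2.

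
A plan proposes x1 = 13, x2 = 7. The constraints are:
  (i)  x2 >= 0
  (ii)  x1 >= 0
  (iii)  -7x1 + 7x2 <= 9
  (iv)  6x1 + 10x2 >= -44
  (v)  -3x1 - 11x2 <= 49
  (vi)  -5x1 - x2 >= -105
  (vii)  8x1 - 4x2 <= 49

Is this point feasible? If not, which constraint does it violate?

not feasible — violates (vii)

Constraint (vii): 8x1 - 4x2 = 76, which is not ≤ 49. All other constraints are satisfied.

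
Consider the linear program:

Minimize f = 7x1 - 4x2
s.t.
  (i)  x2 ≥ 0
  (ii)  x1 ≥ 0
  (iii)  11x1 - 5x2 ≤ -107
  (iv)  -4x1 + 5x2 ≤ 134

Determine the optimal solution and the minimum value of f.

x1 = 0, x2 = 134/5, minimum f = -536/5

Feasible corners and f = 7x1 - 4x2:
  (0, 107/5) → f = -428/5
  (0, 134/5) → f = -536/5
  (27/7, 1046/35) → f = -3239/35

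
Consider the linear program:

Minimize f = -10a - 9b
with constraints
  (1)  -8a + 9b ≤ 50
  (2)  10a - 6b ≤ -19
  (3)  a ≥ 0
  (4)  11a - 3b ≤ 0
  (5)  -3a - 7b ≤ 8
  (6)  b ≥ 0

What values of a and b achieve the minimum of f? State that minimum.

a = 2, b = 22/3, minimum f = -86

The optimum lies where -8a + 9b = 50 and 11a - 3b = 0.
Solving simultaneously gives a = 2, b = 22/3.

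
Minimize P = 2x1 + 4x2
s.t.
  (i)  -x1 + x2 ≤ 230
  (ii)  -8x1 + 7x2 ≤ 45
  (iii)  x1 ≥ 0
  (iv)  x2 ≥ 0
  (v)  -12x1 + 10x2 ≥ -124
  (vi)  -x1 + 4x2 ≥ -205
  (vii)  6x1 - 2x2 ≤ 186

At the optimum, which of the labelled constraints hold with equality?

Extreme points and P = 2x1 + 4x2:
  (0, 45/7) → P = 180/7
  (696/13, 879/13) → P = 4908/13
  (0, 0) → P = 0
  (31/3, 0) → P = 62/3
  (403/9, 124/3) → P = 2294/9

The minimum is at (0, 0). Substituting into each constraint, equality holds for (iii) and (iv); the remaining constraints have slack.

(iii) and (iv)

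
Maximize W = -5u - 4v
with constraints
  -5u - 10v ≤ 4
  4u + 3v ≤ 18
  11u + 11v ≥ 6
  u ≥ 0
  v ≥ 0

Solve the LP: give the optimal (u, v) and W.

Extreme points and W = -5u - 4v:
  (0, 6) → W = -24
  (9/2, 0) → W = -45/2
  (0, 6/11) → W = -24/11
  (6/11, 0) → W = -30/11

u = 0, v = 6/11, maximum W = -24/11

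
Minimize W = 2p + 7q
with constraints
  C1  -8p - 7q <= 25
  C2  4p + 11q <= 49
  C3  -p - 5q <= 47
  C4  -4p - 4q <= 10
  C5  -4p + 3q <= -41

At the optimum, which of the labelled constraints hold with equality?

Feasible corners and W = 2p + 7q:
  (254/3, -79/3) → W = -15
  (299/28, 4/7) → W = 355/14
  (69/8, -89/8) → W = -485/8
  (67/14, -51/7) → W = -290/7

The minimum is at (69/8, -89/8). Substituting into each constraint, equality holds for C3 and C4; the remaining constraints have slack.

C3 and C4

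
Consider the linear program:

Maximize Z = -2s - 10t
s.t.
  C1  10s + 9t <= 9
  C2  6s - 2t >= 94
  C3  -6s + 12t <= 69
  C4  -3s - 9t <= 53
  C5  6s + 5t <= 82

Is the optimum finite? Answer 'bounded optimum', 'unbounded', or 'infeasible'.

The boundaries 10s + 9t = 9 and 6s - 2t = 94 meet at (432/37, -443/37), but that point violates -3s - 9t ≤ 53. Every candidate vertex is excluded by some other constraint, so the feasible region is empty.

infeasible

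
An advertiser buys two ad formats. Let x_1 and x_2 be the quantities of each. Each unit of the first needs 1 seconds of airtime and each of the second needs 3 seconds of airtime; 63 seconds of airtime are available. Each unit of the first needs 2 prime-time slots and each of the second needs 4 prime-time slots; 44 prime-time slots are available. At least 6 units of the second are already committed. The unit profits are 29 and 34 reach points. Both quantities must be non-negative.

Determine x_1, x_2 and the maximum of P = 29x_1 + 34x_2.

Feasible corners and P = 29x_1 + 34x_2:
  (0, 11) → P = 374
  (0, 6) → P = 204
  (10, 6) → P = 494

x_1 = 10, x_2 = 6, maximum P = 494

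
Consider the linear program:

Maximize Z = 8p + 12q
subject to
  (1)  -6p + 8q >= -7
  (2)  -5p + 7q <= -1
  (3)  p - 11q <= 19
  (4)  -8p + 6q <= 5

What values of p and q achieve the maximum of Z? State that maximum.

Feasible corners and Z = 8p + 12q:
  (41/2, 29/2) → Z = 338
  (-75/58, -107/58) → Z = -942/29
  (-41/26, -33/26) → Z = -362/13
  (-169/82, -157/82) → Z = -1618/41

The binding constraints are -6p + 8q = -7 and -5p + 7q = -1.
Solving simultaneously gives p = 41/2, q = 29/2.

p = 41/2, q = 29/2, maximum Z = 338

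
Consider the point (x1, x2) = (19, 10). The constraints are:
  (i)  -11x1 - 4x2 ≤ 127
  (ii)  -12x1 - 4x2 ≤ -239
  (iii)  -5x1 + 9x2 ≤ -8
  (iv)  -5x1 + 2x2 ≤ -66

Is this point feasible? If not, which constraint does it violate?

Constraint (iii): -5x1 + 9x2 = -5, which is not ≤ -8. All other constraints are satisfied.

not feasible — violates (iii)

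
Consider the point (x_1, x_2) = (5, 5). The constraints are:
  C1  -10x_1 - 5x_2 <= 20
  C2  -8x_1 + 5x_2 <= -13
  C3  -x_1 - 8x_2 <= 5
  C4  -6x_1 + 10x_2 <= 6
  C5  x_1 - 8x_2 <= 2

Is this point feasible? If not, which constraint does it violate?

Constraint C4: -6x_1 + 10x_2 = 20, which is not ≤ 6. All other constraints are satisfied.

not feasible — violates C4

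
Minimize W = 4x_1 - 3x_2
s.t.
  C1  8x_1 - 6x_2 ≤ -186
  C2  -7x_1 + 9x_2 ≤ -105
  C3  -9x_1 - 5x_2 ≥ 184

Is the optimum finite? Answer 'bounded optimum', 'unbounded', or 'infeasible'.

unbounded

From the feasible point (-384/5, -357/5), moving in the direction (-9, -7) keeps every constraint satisfied while W decreases without bound.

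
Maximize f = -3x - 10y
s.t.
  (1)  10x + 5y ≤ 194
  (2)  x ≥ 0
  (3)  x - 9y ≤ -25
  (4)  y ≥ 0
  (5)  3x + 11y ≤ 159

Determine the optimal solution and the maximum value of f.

x = 0, y = 25/9, maximum f = -250/9

Extreme points and f = -3x - 10y:
  (1621/95, 444/95) → f = -9303/95
  (1339/95, 1008/95) → f = -14097/95
  (0, 25/9) → f = -250/9
  (0, 159/11) → f = -1590/11

The optimum lies where x = 0 and x - 9y = -25.
Solving simultaneously gives x = 0, y = 25/9.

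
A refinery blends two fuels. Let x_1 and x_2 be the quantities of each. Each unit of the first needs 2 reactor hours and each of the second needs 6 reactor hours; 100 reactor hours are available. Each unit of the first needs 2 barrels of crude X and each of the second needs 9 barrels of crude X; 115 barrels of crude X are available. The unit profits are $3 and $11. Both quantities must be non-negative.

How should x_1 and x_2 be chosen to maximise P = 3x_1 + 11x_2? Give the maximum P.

x_1 = 35, x_2 = 5, maximum P = 160

Corner points and P = 3x_1 + 11x_2:
  (0, 0) → P = 0
  (0, 115/9) → P = 1265/9
  (50, 0) → P = 150
  (35, 5) → P = 160

At the optimal vertex, 2x_1 + 6x_2 = 100 and 2x_1 + 9x_2 = 115.
Solving simultaneously gives x_1 = 35, x_2 = 5.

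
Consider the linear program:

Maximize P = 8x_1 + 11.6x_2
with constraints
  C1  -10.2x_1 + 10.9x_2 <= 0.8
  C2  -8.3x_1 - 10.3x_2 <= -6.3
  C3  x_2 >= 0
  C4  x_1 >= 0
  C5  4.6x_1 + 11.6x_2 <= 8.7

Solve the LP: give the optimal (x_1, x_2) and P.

x_1 = 87/46, x_2 = 0, maximum P = 348/23

Extreme points and P = 8x_1 + 11.6x_2:
  (6043/19553, 7090/19553) → P = 130588/19553
  (8555/16846, 4621/8423) → P = 439118/42115
  (63/83, 0) → P = 504/83
  (87/46, 0) → P = 348/23

The optimum lies where x_2 = 0 and 4.6x_1 + 11.6x_2 = 8.7.
Solving simultaneously gives x_1 = 87/46, x_2 = 0.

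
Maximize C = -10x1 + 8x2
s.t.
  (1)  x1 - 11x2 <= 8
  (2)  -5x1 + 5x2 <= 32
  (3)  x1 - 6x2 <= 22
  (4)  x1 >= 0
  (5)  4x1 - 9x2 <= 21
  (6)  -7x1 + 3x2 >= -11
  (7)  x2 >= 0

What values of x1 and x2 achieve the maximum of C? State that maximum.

x1 = 0, x2 = 32/5, maximum C = 256/5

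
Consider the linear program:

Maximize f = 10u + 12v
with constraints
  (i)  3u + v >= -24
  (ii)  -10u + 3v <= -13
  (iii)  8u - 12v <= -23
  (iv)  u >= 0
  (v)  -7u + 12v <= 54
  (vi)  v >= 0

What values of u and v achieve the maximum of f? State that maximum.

Corner points and f = 10u + 12v:
  (75/32, 167/48) → f = 1043/16
  (106/33, 631/99) → f = 3584/33
  (31, 271/12) → f = 581

At the optimal vertex, 8u - 12v = -23 and -7u + 12v = 54.
Solving simultaneously gives u = 31, v = 271/12.

u = 31, v = 271/12, maximum f = 581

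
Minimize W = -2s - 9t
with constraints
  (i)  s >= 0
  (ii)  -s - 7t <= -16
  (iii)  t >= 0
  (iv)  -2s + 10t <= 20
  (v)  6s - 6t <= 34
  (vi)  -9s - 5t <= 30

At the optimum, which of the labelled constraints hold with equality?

(iv) and (v)

Extreme points and W = -2s - 9t:
  (5/6, 13/6) → W = -127/6
  (167/24, 31/24) → W = -613/24
  (115/12, 47/12) → W = -653/12

The minimum is at (115/12, 47/12). Substituting into each constraint, equality holds for (iv) and (v); the remaining constraints have slack.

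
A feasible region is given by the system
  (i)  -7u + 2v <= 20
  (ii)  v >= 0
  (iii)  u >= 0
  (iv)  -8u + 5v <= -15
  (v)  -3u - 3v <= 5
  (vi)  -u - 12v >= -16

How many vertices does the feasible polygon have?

3

The feasible vertices (each the meet of two boundaries and inside every other half-plane) are:
  (15/8, 0)
  (16, 0)
  (260/101, 113/101)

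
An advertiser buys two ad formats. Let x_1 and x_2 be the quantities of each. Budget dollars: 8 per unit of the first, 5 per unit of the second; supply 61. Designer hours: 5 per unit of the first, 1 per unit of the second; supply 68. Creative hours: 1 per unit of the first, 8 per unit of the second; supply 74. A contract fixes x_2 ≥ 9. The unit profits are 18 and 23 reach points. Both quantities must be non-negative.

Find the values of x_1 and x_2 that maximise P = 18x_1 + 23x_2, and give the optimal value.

Feasible corners and P = 18x_1 + 23x_2:
  (0, 37/4) → P = 851/4
  (0, 9) → P = 207
  (2, 9) → P = 243

The binding constraints are 8x_1 + 5x_2 = 61 and x_1 + 8x_2 = 74.
Solving simultaneously gives x_1 = 2, x_2 = 9.

x_1 = 2, x_2 = 9, maximum P = 243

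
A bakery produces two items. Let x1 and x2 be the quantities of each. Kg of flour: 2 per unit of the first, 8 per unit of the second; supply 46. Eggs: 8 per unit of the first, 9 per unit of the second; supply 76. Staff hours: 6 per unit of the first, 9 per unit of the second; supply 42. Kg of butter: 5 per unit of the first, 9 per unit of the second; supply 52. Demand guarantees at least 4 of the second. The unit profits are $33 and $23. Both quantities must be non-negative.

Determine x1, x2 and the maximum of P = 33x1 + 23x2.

x1 = 1, x2 = 4, maximum P = 125

Corner points and P = 33x1 + 23x2:
  (0, 14/3) → P = 322/3
  (0, 4) → P = 92
  (1, 4) → P = 125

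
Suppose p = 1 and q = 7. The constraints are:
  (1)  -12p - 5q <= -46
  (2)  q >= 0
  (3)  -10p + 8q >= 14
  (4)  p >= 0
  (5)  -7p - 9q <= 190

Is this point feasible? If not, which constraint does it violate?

(1): -47 ≤ -46 ✓
(2): 7 ≥ 0 ✓
(3): 46 ≥ 14 ✓
(4): 1 ≥ 0 ✓
(5): -70 ≤ 190 ✓

feasible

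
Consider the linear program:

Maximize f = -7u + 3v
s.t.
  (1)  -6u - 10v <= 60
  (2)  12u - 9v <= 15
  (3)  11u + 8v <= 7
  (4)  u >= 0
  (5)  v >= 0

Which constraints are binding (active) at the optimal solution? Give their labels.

Feasible corners and f = -7u + 3v:
  (0, 7/8) → f = 21/8
  (7/11, 0) → f = -49/11
  (0, 0) → f = 0

The maximum is at (0, 7/8). Substituting into each constraint, equality holds for (3) and (4); the remaining constraints have slack.

(3) and (4)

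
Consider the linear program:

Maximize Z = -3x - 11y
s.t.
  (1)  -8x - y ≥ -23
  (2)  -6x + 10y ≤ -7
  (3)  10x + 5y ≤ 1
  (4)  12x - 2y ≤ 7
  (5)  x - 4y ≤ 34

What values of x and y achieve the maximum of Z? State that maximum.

Vertices and Z = -3x - 11y:
  (9/26, -32/65) → Z = 569/130
  (-156/7, -197/14) → Z = 3103/14
  (37/80, -29/40) → Z = 527/80
  (-20/23, -401/46) → Z = 197/2

The binding constraints are -6x + 10y = -7 and x - 4y = 34.
Solving simultaneously gives x = -156/7, y = -197/14.

x = -156/7, y = -197/14, maximum Z = 3103/14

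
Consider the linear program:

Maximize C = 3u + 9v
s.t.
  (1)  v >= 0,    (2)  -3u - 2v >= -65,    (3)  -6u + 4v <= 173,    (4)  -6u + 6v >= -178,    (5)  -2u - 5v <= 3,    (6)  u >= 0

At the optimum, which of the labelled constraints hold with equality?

(2) and (6)

Extreme points and C = 3u + 9v:
  (65/3, 0) → C = 65
  (0, 0) → C = 0
  (0, 65/2) → C = 585/2

The maximum is at (0, 65/2). Substituting into each constraint, equality holds for (2) and (6); the remaining constraints have slack.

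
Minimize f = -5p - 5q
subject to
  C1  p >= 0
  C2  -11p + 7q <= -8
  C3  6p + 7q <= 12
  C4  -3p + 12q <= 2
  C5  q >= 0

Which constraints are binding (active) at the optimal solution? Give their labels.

C3 and C5

Extreme points and f = -5p - 5q:
  (110/111, 46/111) → f = -260/37
  (8/11, 0) → f = -40/11
  (130/93, 16/31) → f = -890/93
  (2, 0) → f = -10

The minimum is at (2, 0). Substituting into each constraint, equality holds for C3 and C5; the remaining constraints have slack.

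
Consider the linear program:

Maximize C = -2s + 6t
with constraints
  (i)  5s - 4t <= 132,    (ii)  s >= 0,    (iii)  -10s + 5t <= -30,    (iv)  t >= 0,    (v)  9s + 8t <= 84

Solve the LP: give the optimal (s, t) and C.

Feasible corners and C = -2s + 6t:
  (3, 0) → C = -6
  (132/25, 114/25) → C = 84/5
  (28/3, 0) → C = -56/3

The binding constraints are -10s + 5t = -30 and 9s + 8t = 84.
Solving simultaneously gives s = 132/25, t = 114/25.

s = 132/25, t = 114/25, maximum C = 84/5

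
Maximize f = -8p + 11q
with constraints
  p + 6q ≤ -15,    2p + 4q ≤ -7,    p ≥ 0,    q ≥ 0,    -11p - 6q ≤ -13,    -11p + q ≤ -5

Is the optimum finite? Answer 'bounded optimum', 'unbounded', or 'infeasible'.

The boundaries 2p + 4q = -7 and -11p - 6q = -13 meet at (47/16, -103/32), but that point violates q ≥ 0. Every candidate vertex is excluded by some other constraint, so the feasible region is empty.

infeasible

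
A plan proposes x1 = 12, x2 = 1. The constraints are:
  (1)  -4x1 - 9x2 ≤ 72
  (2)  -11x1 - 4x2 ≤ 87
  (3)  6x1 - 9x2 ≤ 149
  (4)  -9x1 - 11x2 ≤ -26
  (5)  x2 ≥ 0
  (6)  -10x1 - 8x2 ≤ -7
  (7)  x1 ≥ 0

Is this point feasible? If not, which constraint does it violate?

feasible

(1): -57 ≤ 72 ✓
(2): -136 ≤ 87 ✓
(3): 63 ≤ 149 ✓
(4): -119 ≤ -26 ✓
(5): 1 ≥ 0 ✓
(6): -128 ≤ -7 ✓
(7): 12 ≥ 0 ✓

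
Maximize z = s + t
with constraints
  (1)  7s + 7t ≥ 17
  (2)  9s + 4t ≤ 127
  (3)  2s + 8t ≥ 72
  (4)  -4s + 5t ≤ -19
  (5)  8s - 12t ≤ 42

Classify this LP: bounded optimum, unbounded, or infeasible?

infeasible

The boundaries 7s + 7t = 17 and 2s + 8t = 72 meet at (-184/21, 235/21), but that point violates -4s + 5t ≤ -19. Every candidate vertex is excluded by some other constraint, so the feasible region is empty.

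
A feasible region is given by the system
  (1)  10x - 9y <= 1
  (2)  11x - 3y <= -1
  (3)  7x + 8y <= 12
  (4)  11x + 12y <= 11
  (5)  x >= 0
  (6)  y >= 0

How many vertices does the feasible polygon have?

Intersecting each pair of boundary lines and keeping only the points that satisfy every inequality leaves:
  (7/55, 4/5)
  (0, 1/3)
  (0, 11/12)

3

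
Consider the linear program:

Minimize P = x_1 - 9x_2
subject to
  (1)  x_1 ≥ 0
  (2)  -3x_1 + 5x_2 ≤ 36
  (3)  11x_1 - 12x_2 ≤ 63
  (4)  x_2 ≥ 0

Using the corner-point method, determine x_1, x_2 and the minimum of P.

Corner points and P = x_1 - 9x_2:
  (0, 36/5) → P = -324/5
  (0, 0) → P = 0
  (747/19, 585/19) → P = -4518/19
  (63/11, 0) → P = 63/11

The optimum lies where -3x_1 + 5x_2 = 36 and 11x_1 - 12x_2 = 63.
Solving simultaneously gives x_1 = 747/19, x_2 = 585/19.

x_1 = 747/19, x_2 = 585/19, minimum P = -4518/19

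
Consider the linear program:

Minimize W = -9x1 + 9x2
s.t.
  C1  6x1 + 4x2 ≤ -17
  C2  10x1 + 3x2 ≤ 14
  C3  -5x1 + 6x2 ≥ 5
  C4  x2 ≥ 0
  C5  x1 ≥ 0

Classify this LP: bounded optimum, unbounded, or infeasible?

The boundaries 6x1 + 4x2 = -17 and x2 = 0 meet at (-17/6, 0), but that point violates x1 ≥ 0. Every candidate vertex is excluded by some other constraint, so the feasible region is empty.

infeasible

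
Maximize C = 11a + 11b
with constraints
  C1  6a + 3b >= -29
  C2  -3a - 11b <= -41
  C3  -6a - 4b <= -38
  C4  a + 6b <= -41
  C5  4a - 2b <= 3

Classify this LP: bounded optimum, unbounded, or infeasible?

The boundaries 6a + 3b = -29 and -6a - 4b = -38 meet at (-115/3, 67), but that point violates a + 6b ≤ -41. Every candidate vertex is excluded by some other constraint, so the feasible region is empty.

infeasible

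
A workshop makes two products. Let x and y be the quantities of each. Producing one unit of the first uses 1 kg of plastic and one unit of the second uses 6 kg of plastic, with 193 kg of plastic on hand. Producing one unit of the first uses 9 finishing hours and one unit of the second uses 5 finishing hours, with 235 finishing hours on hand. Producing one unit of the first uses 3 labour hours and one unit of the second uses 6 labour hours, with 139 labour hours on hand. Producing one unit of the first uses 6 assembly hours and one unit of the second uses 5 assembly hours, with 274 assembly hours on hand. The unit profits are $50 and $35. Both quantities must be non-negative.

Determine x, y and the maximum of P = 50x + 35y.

Vertices and P = 50x + 35y:
  (0, 0) → P = 0
  (0, 139/6) → P = 4865/6
  (235/9, 0) → P = 11750/9
  (55/3, 14) → P = 4220/3

At the optimal vertex, 9x + 5y = 235 and 3x + 6y = 139.
Solving simultaneously gives x = 55/3, y = 14.

x = 55/3, y = 14, maximum P = 4220/3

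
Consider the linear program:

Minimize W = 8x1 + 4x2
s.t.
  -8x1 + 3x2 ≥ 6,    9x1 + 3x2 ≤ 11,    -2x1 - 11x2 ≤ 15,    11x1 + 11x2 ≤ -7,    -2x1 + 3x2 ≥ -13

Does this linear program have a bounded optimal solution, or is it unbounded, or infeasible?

From the feasible point (-111/94, -54/47), moving in the direction (-11, 2) keeps every constraint satisfied while W decreases without bound.

unbounded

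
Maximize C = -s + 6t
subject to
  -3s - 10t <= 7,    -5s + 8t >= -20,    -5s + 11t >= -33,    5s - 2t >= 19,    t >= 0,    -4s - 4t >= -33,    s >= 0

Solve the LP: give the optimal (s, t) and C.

The binding constraints are 5s - 2t = 19 and -4s - 4t = -33.
Solving simultaneously gives s = 71/14, t = 89/28.

s = 71/14, t = 89/28, maximum C = 14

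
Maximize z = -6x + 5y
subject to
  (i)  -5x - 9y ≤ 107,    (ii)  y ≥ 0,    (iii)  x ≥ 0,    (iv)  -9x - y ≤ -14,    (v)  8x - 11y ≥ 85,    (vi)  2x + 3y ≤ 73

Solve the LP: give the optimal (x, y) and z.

x = 85/8, y = 0, maximum z = -255/4

Extreme points and z = -6x + 5y:
  (85/8, 0) → z = -255/4
  (73/2, 0) → z = -219
  (23, 9) → z = -93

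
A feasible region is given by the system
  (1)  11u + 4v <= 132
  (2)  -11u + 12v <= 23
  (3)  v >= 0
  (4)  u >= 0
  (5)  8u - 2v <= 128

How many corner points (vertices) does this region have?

The feasible vertices (each the meet of two boundaries and inside every other half-plane) are:
  (373/44, 155/16)
  (12, 0)
  (0, 23/12)
  (0, 0)

4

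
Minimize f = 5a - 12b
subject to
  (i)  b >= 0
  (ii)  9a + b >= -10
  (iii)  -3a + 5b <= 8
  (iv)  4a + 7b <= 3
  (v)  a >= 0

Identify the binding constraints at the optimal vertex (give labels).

(iv) and (v)

Corner points and f = 5a - 12b:
  (3/4, 0) → f = 15/4
  (0, 0) → f = 0
  (0, 3/7) → f = -36/7

The minimum is at (0, 3/7). Substituting into each constraint, equality holds for (iv) and (v); the remaining constraints have slack.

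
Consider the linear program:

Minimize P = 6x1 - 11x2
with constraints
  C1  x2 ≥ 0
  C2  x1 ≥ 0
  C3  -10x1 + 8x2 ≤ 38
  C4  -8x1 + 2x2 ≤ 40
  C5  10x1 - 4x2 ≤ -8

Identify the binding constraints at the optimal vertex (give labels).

Corner points and P = 6x1 - 11x2:
  (0, 19/4) → P = -209/4
  (0, 2) → P = -22
  (11/5, 15/2) → P = -693/10

The minimum is at (11/5, 15/2). Substituting into each constraint, equality holds for C3 and C5; the remaining constraints have slack.

C3 and C5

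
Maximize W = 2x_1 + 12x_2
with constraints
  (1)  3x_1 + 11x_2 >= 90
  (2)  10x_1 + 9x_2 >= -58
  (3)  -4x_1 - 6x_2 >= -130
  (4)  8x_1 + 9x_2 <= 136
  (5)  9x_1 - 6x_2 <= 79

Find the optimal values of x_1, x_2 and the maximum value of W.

x_1 = -253/4, x_2 = 383/6, maximum W = 1279/2

Extreme points and W = 2x_1 + 12x_2:
  (-1448/83, 1074/83) → W = 9992/83
  (686/61, 312/61) → W = 5116/61
  (-253/4, 383/6) → W = 1279/2
  (-59/2, 124/3) → W = 437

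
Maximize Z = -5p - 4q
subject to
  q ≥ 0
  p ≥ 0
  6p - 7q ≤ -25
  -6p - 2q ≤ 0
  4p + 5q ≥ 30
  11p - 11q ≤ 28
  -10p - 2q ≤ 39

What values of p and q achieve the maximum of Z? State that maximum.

p = 0, q = 6, maximum Z = -24

Vertices and Z = -5p - 4q:
  (0, 6) → Z = -24
  (85/58, 140/29) → Z = -1545/58
  (471/11, 443/11) → Z = -4127/11
The feasible region is unbounded (it extends along (0, 1), (1, 1)), but Z strictly decreases along every unbounded feasible direction, so there is no improving ray and the maximum is attained at a vertex.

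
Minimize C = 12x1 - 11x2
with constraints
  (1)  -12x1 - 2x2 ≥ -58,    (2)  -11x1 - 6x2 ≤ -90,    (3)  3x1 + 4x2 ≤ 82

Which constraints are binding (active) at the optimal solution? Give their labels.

Vertices and C = 12x1 - 11x2:
  (84/25, 221/25) → C = -1423/25
  (34/21, 135/7) → C = -1349/7
  (-66/13, 316/13) → C = -4268/13

The minimum is at (-66/13, 316/13). Substituting into each constraint, equality holds for (2) and (3); the remaining constraints have slack.

(2) and (3)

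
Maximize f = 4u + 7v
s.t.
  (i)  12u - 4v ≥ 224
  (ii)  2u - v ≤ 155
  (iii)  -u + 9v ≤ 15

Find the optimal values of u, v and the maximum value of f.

Corner points and f = 4u + 7v:
  (-99, -353) → f = -2867
  (519/26, 101/26) → f = 2783/26
  (1410/17, 185/17) → f = 6935/17

The optimum lies where 2u - v = 155 and -u + 9v = 15.
Solving simultaneously gives u = 1410/17, v = 185/17.

u = 1410/17, v = 185/17, maximum f = 6935/17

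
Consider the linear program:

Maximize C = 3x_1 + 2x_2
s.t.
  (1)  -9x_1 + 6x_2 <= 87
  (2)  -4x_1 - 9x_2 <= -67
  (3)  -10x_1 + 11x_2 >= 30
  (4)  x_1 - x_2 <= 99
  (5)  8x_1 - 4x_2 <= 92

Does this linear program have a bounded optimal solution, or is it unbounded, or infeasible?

Corner points and C = 3x_1 + 2x_2:
  (-127/35, 317/35) → C = 253/35
  (75, 127) → C = 479
  (467/134, 395/67) → C = 2981/134
  (283/12, 145/6) → C = 1429/12
The feasible region has finitely many vertices and no improving ray; the maximum is 479 at (75, 127).

bounded optimum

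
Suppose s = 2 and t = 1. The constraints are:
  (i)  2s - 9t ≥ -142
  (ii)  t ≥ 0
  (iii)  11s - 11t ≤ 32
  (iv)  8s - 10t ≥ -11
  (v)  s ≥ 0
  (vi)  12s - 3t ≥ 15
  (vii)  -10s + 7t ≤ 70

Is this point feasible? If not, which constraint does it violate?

(i): -5 ≥ -142 ✓
(ii): 1 ≥ 0 ✓
(iii): 11 ≤ 32 ✓
(iv): 6 ≥ -11 ✓
(v): 2 ≥ 0 ✓
(vi): 21 ≥ 15 ✓
(vii): -13 ≤ 70 ✓

feasible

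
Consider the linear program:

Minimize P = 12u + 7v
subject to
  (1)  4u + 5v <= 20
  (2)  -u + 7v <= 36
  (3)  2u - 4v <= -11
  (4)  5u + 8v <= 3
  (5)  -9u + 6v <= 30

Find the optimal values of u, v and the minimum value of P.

Feasible corners and P = 12u + 7v:
  (-19/9, 61/36) → P = -485/36
  (-9/4, 13/8) → P = -125/8
  (-37/17, 59/34) → P = -475/34

The binding constraints are 2u - 4v = -11 and -9u + 6v = 30.
Solving simultaneously gives u = -9/4, v = 13/8.

u = -9/4, v = 13/8, minimum P = -125/8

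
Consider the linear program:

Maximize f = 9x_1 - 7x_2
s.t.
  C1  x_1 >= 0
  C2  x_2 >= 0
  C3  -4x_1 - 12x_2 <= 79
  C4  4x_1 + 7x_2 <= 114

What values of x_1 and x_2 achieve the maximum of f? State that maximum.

x_1 = 57/2, x_2 = 0, maximum f = 513/2

Feasible corners and f = 9x_1 - 7x_2:
  (0, 0) → f = 0
  (0, 114/7) → f = -114
  (57/2, 0) → f = 513/2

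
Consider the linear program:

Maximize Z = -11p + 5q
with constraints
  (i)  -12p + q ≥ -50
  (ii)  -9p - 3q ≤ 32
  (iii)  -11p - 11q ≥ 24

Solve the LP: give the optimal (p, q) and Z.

p = -140/33, q = 68/33, maximum Z = 1880/33

Feasible corners and Z = -11p + 5q:
  (118/45, -278/15) → Z = -5468/45
  (526/143, -838/143) → Z = -9976/143
  (-140/33, 68/33) → Z = 1880/33

The binding constraints are -9p - 3q = 32 and -11p - 11q = 24.
Solving simultaneously gives p = -140/33, q = 68/33.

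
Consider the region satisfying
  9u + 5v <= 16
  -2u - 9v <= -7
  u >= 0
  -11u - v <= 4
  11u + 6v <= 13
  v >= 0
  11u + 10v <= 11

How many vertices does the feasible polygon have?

3

Pairwise boundary intersections that survive every other constraint:
  (0, 7/9)
  (29/79, 55/79)
  (0, 11/10)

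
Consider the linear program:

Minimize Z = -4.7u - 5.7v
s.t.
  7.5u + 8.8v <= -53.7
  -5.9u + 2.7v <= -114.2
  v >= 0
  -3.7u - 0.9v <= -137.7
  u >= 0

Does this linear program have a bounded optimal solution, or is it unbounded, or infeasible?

infeasible

The boundaries 7.5u + 8.8v = -53.7 and -3.7u - 0.9v = -137.7 meet at (126009/2581, -123144/2581), but that point violates v ≥ 0. Every candidate vertex is excluded by some other constraint, so the feasible region is empty.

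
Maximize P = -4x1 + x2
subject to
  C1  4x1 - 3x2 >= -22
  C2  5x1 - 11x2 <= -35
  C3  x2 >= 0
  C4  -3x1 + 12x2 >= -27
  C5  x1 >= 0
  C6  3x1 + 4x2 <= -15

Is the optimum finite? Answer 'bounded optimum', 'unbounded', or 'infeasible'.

The boundaries 4x1 - 3x2 = -22 and x1 = 0 meet at (0, 22/3), but that point violates 3x1 + 4x2 ≤ -15. Every candidate vertex is excluded by some other constraint, so the feasible region is empty.

infeasible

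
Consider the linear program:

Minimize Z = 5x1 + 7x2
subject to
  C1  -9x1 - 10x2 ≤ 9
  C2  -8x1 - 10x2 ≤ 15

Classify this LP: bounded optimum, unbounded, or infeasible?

From the feasible point (6, -63/10), moving in the direction (10, -8) keeps every constraint satisfied while Z decreases without bound.

unbounded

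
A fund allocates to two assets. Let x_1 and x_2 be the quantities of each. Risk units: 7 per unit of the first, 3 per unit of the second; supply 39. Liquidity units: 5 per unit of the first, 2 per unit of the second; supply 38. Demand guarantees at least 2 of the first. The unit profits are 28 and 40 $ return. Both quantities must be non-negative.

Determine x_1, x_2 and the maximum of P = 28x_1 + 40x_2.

Vertices and P = 28x_1 + 40x_2:
  (39/7, 0) → P = 156
  (2, 0) → P = 56
  (2, 25/3) → P = 1168/3

x_1 = 2, x_2 = 25/3, maximum P = 1168/3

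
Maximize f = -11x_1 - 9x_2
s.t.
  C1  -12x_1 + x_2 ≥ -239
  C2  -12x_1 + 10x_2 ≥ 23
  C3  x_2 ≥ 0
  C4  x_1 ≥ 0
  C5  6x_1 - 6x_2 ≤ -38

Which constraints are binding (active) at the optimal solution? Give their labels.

Extreme points and f = -11x_1 - 9x_2:
  (2413/108, 262/9) → f = -54839/108
  (121/6, 53/2) → f = -1381/3
  (0, 19/3) → f = -57
The feasible region is unbounded (it extends along (1, 12), (0, 1)), but f strictly decreases along every unbounded feasible direction, so there is no improving ray and the maximum is attained at a vertex.

The maximum is at (0, 19/3). Substituting into each constraint, equality holds for C4 and C5; the remaining constraints have slack.

C4 and C5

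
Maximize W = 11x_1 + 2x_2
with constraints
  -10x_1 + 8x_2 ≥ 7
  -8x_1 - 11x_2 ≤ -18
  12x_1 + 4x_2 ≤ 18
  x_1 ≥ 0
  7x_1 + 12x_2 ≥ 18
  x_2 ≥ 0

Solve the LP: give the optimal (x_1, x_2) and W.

x_1 = 29/34, x_2 = 33/17, maximum W = 451/34

Corner points and W = 11x_1 + 2x_2:
  (67/174, 118/87) → W = 403/58
  (29/34, 33/17) → W = 451/34
  (0, 18/11) → W = 36/11
  (0, 9/2) → W = 9

The binding constraints are -10x_1 + 8x_2 = 7 and 12x_1 + 4x_2 = 18.
Solving simultaneously gives x_1 = 29/34, x_2 = 33/17.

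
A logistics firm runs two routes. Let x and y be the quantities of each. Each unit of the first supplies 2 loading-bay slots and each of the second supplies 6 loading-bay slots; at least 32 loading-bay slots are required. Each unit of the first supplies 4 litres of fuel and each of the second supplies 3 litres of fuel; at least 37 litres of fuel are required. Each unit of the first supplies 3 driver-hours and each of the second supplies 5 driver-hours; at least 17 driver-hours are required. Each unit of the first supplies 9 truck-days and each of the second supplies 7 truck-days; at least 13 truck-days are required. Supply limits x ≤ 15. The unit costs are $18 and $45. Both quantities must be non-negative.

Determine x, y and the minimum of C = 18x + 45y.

x = 7, y = 3, minimum C = 261

The feasible region is unbounded (it extends along (0, 1)), but C strictly increases along every unbounded feasible direction, so there is no improving ray and the minimum is attained at a vertex.

The binding constraints are 2x + 6y = 32 and 4x + 3y = 37.
Solving simultaneously gives x = 7, y = 3.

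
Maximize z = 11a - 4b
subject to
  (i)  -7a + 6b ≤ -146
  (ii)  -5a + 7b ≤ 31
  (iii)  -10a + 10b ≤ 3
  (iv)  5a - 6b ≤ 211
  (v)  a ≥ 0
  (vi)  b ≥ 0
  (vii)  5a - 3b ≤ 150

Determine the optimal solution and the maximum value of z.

Feasible corners and z = 11a - 4b:
  (146/7, 0) → z = 1606/7
  (154/3, 320/9) → z = 3802/9
  (30, 0) → z = 330

The binding constraints are -7a + 6b = -146 and 5a - 3b = 150.
Solving simultaneously gives a = 154/3, b = 320/9.

a = 154/3, b = 320/9, maximum z = 3802/9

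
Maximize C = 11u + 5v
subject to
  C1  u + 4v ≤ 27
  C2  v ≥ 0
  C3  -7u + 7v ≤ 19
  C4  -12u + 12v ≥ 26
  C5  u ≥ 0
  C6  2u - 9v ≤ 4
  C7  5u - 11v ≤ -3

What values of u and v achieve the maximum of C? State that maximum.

u = 11/3, v = 35/6, maximum C = 139/2

Extreme points and C = 11u + 5v:
  (113/35, 208/35) → C = 2283/35
  (11/3, 35/6) → C = 139/2
  (0, 19/7) → C = 95/7
  (0, 13/6) → C = 65/6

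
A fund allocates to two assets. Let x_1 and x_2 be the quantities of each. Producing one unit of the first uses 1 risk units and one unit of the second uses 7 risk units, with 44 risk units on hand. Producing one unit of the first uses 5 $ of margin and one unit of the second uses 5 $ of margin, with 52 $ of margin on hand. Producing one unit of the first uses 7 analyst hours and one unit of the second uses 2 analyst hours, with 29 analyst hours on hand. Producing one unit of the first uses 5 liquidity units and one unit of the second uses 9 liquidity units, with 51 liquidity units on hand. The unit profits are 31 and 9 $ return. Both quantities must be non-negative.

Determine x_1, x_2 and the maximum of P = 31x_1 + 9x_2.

x_1 = 3, x_2 = 4, maximum P = 129

The optimum lies where 7x_1 + 2x_2 = 29 and 5x_1 + 9x_2 = 51.
Solving simultaneously gives x_1 = 3, x_2 = 4.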